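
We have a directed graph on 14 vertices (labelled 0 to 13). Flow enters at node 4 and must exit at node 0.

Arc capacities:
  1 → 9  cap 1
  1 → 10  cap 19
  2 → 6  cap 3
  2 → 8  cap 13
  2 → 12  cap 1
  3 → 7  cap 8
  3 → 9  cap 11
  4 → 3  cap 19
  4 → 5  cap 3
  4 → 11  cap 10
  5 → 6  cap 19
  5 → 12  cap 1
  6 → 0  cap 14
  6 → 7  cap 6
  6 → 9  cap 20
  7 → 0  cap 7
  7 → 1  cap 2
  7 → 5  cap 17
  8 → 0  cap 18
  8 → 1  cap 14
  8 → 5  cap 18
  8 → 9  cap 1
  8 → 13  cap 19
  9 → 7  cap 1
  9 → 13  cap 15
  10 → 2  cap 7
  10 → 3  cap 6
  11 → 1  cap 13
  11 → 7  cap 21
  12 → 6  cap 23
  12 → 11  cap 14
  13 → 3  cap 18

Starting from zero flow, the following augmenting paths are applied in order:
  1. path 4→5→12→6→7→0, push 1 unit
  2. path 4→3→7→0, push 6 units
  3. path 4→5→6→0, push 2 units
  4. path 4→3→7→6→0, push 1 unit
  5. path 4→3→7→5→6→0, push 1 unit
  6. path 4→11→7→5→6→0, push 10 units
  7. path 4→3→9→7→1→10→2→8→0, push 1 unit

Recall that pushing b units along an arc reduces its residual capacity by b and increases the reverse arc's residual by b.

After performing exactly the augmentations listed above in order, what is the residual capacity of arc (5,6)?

after path 1 (4→5→12→6→7→0, push 1): res(5,6)=19
after path 2 (4→3→7→0, push 6): res(5,6)=19
after path 3 (4→5→6→0, push 2): res(5,6)=17
after path 4 (4→3→7→6→0, push 1): res(5,6)=17
after path 5 (4→3→7→5→6→0, push 1): res(5,6)=16
after path 6 (4→11→7→5→6→0, push 10): res(5,6)=6
after path 7 (4→3→9→7→1→10→2→8→0, push 1): res(5,6)=6

Residual capacity of (5,6): 6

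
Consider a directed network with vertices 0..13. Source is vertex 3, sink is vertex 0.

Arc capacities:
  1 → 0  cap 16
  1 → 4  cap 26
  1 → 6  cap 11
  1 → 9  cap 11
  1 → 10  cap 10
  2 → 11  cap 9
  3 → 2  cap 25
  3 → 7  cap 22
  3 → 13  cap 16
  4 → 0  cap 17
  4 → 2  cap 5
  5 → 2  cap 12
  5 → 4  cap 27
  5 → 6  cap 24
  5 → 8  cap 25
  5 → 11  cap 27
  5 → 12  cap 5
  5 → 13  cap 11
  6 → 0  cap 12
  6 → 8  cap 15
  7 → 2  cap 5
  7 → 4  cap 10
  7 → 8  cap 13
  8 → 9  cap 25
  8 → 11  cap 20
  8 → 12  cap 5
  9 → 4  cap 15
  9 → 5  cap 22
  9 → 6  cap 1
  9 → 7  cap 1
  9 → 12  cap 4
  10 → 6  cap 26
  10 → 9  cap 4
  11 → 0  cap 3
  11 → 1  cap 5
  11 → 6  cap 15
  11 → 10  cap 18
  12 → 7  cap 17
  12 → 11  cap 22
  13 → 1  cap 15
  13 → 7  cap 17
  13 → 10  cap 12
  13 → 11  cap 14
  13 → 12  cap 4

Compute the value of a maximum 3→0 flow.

Maximum flow value: 47

augment #1: 3→2→11→0 bottleneck 3, total now 3
augment #2: 3→7→4→0 bottleneck 10, total now 13
augment #3: 3→13→1→0 bottleneck 15, total now 28
augment #4: 3→2→11→1→0 bottleneck 1, total now 29
augment #5: 3→2→11→6→0 bottleneck 5, total now 34
augment #6: 3→13→10→6→0 bottleneck 1, total now 35
augment #7: 3→7→8→9→4→0 bottleneck 7, total now 42
augment #8: 3→7→8→9→6→0 bottleneck 1, total now 43
augment #9: 3→7→8→11→6→0 bottleneck 4, total now 47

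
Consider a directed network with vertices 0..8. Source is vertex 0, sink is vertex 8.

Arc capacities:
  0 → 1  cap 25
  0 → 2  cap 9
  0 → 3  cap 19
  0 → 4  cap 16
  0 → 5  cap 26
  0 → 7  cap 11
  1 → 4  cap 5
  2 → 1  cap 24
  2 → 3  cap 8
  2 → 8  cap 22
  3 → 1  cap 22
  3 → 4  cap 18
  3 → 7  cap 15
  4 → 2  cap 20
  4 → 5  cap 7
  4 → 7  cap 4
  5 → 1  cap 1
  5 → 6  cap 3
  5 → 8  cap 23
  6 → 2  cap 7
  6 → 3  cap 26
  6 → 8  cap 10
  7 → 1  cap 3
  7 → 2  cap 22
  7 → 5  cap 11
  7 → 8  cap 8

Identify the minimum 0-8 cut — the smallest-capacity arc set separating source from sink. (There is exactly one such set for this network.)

Min-cut arcs: {(2,8), (5,6), (5,8), (7,8)} (total capacity 56)

augment #1: 0→2→8 push 9
augment #2: 0→5→8 push 23
augment #3: 0→7→8 push 8
augment #4: 0→4→2→8 push 13
augment #5: 0→5→6→8 push 3
max flow = 56; residual-reachable set from 0 gives S-side
cut edges (S→T): {(2,8), (5,6), (5,8), (7,8)} total cap 56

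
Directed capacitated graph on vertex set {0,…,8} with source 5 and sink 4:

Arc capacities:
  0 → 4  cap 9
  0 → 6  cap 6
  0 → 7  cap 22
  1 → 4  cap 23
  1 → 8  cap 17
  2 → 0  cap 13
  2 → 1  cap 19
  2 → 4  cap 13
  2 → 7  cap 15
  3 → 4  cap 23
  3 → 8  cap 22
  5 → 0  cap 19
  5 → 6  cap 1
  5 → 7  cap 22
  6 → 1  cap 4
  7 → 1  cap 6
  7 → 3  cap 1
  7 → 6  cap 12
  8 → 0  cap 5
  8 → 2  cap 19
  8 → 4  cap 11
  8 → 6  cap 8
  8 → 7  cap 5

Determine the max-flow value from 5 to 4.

Maximum flow value: 20

augment #1: 5→0→4 bottleneck 9, total now 9
augment #2: 5→6→1→4 bottleneck 1, total now 10
augment #3: 5→7→1→4 bottleneck 6, total now 16
augment #4: 5→7→3→4 bottleneck 1, total now 17
augment #5: 5→0→6→1→4 bottleneck 3, total now 20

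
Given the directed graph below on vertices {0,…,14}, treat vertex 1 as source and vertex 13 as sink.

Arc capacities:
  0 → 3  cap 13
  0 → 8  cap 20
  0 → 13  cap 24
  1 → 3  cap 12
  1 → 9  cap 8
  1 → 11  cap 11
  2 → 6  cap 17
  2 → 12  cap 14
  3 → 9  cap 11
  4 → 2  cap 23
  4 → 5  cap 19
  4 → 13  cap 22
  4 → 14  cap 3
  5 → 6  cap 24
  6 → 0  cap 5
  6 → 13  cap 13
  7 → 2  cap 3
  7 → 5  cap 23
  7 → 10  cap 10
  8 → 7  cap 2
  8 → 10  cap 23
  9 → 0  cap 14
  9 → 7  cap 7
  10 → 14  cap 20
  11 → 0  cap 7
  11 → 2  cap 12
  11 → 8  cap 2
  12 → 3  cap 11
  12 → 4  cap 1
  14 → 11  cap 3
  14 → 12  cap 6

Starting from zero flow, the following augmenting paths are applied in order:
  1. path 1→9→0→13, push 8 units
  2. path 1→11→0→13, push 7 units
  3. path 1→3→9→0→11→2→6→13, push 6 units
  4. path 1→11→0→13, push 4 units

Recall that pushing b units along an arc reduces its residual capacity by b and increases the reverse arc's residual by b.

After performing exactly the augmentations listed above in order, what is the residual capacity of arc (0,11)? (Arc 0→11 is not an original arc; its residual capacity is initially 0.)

Residual capacity of (0,11): 5

after path 1 (1→9→0→13, push 8): res(0,11)=0
after path 2 (1→11→0→13, push 7): res(0,11)=7
after path 3 (1→3→9→0→11→2→6→13, push 6): res(0,11)=1
after path 4 (1→11→0→13, push 4): res(0,11)=5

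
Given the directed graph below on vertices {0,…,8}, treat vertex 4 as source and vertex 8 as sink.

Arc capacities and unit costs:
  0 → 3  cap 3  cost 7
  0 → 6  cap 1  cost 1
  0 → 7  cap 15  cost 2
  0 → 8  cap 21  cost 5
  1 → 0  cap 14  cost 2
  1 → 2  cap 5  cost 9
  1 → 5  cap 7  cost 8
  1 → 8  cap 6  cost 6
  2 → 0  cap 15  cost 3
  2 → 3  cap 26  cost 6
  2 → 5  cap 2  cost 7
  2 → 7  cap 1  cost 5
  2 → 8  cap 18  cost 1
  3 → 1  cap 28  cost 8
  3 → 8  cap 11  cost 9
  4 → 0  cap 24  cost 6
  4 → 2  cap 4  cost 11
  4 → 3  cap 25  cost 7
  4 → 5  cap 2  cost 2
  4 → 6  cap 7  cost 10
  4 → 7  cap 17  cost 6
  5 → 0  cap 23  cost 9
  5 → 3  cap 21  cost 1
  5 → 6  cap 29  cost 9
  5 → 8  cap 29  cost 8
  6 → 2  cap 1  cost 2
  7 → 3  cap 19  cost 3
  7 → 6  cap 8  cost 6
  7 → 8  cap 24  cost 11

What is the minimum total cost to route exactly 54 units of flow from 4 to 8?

shortest-cost path #1: 4→5→8 push 2 @ unit cost 10 (adds 20)
shortest-cost path #2: 4→0→6→2→8 push 1 @ unit cost 10 (adds 10)
shortest-cost path #3: 4→0→8 push 21 @ unit cost 11 (adds 231)
shortest-cost path #4: 4→2→8 push 4 @ unit cost 12 (adds 48)
shortest-cost path #5: 4→3→8 push 11 @ unit cost 16 (adds 176)
shortest-cost path #6: 4→7→8 push 15 @ unit cost 17 (adds 255)
total cost = 740

Minimum cost for 54 units: 740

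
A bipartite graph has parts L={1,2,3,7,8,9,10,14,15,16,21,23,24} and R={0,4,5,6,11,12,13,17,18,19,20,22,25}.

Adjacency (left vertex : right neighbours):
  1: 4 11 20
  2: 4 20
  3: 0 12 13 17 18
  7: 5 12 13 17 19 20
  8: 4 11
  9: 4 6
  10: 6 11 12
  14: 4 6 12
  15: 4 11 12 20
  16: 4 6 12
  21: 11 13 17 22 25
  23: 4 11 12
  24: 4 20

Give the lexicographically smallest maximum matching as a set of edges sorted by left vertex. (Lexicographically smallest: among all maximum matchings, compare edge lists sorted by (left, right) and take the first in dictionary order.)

|M| = 8 (so the lex-smallest maximum matching has 8 edges)
process left vertices in ascending order; for each, take the smallest-labelled available neighbour that still permits 8 edges overall, or leave it unmatched if none does
lex-smallest matching: {1-4, 2-20, 3-0, 7-5, 8-11, 9-6, 10-12, 21-13}

Lex-smallest maximum matching: {(1,4), (2,20), (3,0), (7,5), (8,11), (9,6), (10,12), (21,13)}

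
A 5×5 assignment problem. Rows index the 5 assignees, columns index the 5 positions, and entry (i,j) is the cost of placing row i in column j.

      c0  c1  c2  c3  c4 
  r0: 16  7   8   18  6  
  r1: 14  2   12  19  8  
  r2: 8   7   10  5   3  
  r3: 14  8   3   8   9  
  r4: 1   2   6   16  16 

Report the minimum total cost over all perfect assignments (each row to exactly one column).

Minimum assignment cost: 17

optimal assignment: row0→col4 (cost 6), row1→col1 (cost 2), row2→col3 (cost 5), row3→col2 (cost 3), row4→col0 (cost 1)
total = 6 + 2 + 5 + 3 + 1 = 17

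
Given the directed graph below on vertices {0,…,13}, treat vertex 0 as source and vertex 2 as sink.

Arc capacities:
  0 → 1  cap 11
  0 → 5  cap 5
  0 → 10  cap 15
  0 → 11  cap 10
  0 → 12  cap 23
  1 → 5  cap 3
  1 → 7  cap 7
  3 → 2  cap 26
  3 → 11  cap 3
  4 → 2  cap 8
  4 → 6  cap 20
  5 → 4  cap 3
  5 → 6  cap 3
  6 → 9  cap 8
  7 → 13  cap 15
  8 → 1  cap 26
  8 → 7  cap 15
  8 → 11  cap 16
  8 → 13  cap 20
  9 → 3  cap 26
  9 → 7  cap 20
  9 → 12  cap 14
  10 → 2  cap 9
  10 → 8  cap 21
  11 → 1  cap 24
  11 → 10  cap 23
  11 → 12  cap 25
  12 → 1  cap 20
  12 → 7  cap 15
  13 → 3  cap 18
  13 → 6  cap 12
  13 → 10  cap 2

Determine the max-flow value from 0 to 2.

Maximum flow value: 38

augment #1: 0→10→2 bottleneck 9, total now 9
augment #2: 0→5→4→2 bottleneck 3, total now 12
augment #3: 0→1→7→13→3→2 bottleneck 7, total now 19
augment #4: 0→5→6→9→3→2 bottleneck 2, total now 21
augment #5: 0→10→8→13→3→2 bottleneck 6, total now 27
augment #6: 0→12→7→13→3→2 bottleneck 5, total now 32
augment #7: 0→1→5→6→9→3→2 bottleneck 1, total now 33
augment #8: 0→12→7→13→6→9→3→2 bottleneck 3, total now 36
augment #9: 0→11→10→8→13→6→9→3→2 bottleneck 2, total now 38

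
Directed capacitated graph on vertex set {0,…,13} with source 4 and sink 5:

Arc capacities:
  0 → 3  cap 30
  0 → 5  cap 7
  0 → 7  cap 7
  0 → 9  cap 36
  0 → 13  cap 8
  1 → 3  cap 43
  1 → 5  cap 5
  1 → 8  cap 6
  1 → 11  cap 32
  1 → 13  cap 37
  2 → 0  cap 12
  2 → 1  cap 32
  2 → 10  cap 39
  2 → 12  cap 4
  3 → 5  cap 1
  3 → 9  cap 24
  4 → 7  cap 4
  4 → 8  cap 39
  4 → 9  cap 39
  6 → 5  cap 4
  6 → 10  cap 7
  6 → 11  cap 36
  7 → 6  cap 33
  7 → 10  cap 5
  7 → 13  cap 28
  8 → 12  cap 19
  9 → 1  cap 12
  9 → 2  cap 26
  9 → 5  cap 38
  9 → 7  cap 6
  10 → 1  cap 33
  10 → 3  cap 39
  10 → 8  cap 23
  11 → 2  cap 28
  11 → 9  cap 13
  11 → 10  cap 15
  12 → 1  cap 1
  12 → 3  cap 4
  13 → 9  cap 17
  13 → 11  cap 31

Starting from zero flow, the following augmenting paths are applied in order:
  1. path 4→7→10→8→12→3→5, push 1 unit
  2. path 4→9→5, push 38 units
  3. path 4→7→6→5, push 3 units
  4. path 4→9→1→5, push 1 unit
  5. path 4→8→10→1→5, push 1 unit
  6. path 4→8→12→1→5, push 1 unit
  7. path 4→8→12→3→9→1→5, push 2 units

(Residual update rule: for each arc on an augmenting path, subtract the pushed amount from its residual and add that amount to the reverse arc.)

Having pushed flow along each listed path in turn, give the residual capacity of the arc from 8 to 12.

after path 1 (4→7→10→8→12→3→5, push 1): res(8,12)=18
after path 2 (4→9→5, push 38): res(8,12)=18
after path 3 (4→7→6→5, push 3): res(8,12)=18
after path 4 (4→9→1→5, push 1): res(8,12)=18
after path 5 (4→8→10→1→5, push 1): res(8,12)=18
after path 6 (4→8→12→1→5, push 1): res(8,12)=17
after path 7 (4→8→12→3→9→1→5, push 2): res(8,12)=15

Residual capacity of (8,12): 15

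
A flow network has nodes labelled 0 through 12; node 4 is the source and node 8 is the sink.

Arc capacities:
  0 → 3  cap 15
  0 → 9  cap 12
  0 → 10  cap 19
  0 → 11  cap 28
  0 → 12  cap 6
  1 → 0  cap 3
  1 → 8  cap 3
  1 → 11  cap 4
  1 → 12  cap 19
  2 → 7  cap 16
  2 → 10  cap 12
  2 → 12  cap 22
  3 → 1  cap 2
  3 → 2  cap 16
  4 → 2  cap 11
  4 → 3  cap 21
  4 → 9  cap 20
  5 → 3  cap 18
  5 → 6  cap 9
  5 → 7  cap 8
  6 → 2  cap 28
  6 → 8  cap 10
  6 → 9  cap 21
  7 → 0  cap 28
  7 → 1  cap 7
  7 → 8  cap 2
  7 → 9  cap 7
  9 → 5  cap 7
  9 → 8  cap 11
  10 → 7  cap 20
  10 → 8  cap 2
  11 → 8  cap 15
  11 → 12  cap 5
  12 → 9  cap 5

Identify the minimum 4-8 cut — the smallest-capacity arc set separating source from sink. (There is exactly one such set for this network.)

augment #1: 4→9→8 push 11
augment #2: 4→2→7→8 push 2
augment #3: 4→2→10→8 push 2
augment #4: 4→3→1→8 push 2
augment #5: 4→2→7→1→8 push 1
augment #6: 4→9→5→6→8 push 7
augment #7: 4→2→7→0→11→8 push 6
augment #8: 4→3→2→7→0→11→8 push 7
augment #9: 4→3→2→10→7→0→11→8 push 2
max flow = 40; residual-reachable set from 4 gives S-side
cut edges (S→T): {(1,8), (7,8), (9,5), (9,8), (10,8), (11,8)} total cap 40

Min-cut arcs: {(1,8), (7,8), (9,5), (9,8), (10,8), (11,8)} (total capacity 40)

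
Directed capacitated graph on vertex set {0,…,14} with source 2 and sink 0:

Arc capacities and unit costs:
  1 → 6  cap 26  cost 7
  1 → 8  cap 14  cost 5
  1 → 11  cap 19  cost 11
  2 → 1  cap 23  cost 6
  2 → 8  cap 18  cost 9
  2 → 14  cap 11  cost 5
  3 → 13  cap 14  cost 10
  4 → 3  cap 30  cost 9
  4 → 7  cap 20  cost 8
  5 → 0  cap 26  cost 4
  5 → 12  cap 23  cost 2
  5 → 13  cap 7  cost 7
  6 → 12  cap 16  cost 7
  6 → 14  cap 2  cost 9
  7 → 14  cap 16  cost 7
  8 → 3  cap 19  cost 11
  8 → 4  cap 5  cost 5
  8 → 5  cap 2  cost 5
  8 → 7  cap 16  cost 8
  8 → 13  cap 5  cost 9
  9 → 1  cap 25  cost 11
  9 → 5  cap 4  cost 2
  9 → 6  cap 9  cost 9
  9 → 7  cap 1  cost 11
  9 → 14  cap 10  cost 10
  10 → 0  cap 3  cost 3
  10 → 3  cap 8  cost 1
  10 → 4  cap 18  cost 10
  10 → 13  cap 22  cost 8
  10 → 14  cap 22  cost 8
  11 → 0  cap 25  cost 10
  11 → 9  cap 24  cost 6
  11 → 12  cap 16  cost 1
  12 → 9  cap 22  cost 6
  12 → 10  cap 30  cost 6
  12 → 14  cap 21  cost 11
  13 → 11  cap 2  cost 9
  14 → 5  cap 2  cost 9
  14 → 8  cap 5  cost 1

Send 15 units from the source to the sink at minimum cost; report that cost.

Minimum cost for 15 units: 363

shortest-cost path #1: 2→14→8→5→0 push 2 @ unit cost 15 (adds 30)
shortest-cost path #2: 2→14→5→0 push 2 @ unit cost 18 (adds 36)
shortest-cost path #3: 2→1→11→0 push 11 @ unit cost 27 (adds 297)
total cost = 363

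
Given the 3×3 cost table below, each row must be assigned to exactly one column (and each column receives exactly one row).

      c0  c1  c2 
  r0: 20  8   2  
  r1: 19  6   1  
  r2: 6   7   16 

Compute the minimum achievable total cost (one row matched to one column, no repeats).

optimal assignment: row0→col2 (cost 2), row1→col1 (cost 6), row2→col0 (cost 6)
total = 2 + 6 + 6 = 14

Minimum assignment cost: 14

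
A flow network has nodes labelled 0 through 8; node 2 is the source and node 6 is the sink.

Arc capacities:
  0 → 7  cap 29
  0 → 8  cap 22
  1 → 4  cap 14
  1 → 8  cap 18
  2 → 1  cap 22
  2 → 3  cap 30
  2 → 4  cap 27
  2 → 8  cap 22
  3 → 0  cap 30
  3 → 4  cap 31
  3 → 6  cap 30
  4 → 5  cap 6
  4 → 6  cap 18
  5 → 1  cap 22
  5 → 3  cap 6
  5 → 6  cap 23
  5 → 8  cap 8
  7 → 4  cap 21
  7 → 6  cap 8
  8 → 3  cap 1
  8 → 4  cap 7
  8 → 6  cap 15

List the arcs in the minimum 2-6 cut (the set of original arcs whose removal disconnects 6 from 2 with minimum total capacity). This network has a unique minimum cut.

augment #1: 2→3→6 push 30
augment #2: 2→4→6 push 18
augment #3: 2→8→6 push 15
augment #4: 2→4→5→6 push 6
augment #5: 2→8→3→0→7→6 push 1
max flow = 70; residual-reachable set from 2 gives S-side
cut edges (S→T): {(2,3), (4,5), (4,6), (8,3), (8,6)} total cap 70

Min-cut arcs: {(2,3), (4,5), (4,6), (8,3), (8,6)} (total capacity 70)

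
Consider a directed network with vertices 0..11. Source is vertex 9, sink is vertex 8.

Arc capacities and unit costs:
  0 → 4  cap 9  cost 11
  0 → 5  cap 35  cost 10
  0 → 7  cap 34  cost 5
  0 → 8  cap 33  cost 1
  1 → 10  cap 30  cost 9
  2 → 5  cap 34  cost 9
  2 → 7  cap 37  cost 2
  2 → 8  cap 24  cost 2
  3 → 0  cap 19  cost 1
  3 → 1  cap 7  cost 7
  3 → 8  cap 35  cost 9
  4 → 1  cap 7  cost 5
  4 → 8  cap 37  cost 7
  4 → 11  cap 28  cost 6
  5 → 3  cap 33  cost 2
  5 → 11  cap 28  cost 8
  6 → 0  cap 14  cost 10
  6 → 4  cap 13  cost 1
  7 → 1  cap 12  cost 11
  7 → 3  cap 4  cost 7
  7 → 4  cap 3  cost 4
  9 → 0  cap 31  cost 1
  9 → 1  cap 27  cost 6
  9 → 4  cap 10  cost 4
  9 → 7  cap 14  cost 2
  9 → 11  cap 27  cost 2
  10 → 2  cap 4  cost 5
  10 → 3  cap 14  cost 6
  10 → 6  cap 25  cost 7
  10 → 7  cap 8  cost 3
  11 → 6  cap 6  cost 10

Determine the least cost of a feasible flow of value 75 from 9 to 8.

shortest-cost path #1: 9→0→8 push 31 @ unit cost 2 (adds 62)
shortest-cost path #2: 9→4→8 push 10 @ unit cost 11 (adds 110)
shortest-cost path #3: 9→7→3→0→8 push 2 @ unit cost 11 (adds 22)
shortest-cost path #4: 9→7→4→8 push 3 @ unit cost 13 (adds 39)
shortest-cost path #5: 9→7→3→8 push 2 @ unit cost 18 (adds 36)
shortest-cost path #6: 9→11→6→4→8 push 6 @ unit cost 20 (adds 120)
shortest-cost path #7: 9→1→10→2→8 push 4 @ unit cost 22 (adds 88)
shortest-cost path #8: 9→1→10→3→8 push 14 @ unit cost 30 (adds 420)
shortest-cost path #9: 9→1→10→6→4→8 push 3 @ unit cost 30 (adds 90)
total cost = 987

Minimum cost for 75 units: 987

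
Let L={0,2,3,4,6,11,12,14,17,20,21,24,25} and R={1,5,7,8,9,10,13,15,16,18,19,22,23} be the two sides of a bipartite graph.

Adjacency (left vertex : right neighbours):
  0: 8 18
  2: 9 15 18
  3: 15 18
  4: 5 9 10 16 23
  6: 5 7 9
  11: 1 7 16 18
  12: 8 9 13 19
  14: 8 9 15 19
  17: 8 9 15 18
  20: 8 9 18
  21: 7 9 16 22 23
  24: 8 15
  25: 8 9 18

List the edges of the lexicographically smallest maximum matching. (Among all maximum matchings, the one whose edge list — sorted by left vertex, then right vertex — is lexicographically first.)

Lex-smallest maximum matching: {(0,8), (2,9), (3,15), (4,5), (6,7), (11,1), (12,13), (14,19), (17,18), (21,16)}

|M| = 10 (so the lex-smallest maximum matching has 10 edges)
process left vertices in ascending order; for each, take the smallest-labelled available neighbour that still permits 10 edges overall, or leave it unmatched if none does
lex-smallest matching: {0-8, 2-9, 3-15, 4-5, 6-7, 11-1, 12-13, 14-19, 17-18, 21-16}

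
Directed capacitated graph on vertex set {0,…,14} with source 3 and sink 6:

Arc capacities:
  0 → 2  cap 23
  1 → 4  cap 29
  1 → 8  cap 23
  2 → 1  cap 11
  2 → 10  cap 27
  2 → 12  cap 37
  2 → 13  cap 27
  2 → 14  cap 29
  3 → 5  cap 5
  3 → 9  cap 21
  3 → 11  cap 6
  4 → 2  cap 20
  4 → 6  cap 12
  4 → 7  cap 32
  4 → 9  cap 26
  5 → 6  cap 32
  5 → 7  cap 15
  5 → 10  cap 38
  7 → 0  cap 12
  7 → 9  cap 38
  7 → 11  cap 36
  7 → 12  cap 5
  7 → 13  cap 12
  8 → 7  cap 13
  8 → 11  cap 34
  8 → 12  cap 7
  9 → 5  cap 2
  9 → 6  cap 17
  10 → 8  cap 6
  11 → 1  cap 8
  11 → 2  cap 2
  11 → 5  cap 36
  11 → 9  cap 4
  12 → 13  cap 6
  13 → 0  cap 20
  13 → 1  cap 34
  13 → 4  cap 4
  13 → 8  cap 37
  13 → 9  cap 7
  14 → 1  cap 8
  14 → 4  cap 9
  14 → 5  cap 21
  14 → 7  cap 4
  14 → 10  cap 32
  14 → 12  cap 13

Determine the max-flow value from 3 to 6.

Maximum flow value: 30

augment #1: 3→5→6 bottleneck 5, total now 5
augment #2: 3→9→6 bottleneck 17, total now 22
augment #3: 3→9→5→6 bottleneck 2, total now 24
augment #4: 3→11→5→6 bottleneck 6, total now 30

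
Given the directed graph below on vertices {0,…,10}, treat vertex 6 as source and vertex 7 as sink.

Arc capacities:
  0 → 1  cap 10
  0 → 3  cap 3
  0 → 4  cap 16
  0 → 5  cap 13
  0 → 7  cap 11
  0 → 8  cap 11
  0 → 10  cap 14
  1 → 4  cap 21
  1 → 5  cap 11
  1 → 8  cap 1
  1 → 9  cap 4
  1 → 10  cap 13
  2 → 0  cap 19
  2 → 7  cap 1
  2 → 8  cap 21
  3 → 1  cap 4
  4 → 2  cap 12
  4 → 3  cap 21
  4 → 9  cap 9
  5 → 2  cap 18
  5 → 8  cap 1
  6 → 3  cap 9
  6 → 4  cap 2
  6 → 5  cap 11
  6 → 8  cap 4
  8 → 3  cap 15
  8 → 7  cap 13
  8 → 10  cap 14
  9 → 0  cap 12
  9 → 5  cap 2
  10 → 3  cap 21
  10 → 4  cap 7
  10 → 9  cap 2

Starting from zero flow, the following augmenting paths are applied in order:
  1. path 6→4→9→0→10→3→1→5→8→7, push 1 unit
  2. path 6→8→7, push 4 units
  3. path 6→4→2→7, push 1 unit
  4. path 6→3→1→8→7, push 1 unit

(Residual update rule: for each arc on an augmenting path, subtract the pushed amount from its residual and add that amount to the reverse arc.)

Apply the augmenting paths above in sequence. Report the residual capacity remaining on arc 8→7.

after path 1 (6→4→9→0→10→3→1→5→8→7, push 1): res(8,7)=12
after path 2 (6→8→7, push 4): res(8,7)=8
after path 3 (6→4→2→7, push 1): res(8,7)=8
after path 4 (6→3→1→8→7, push 1): res(8,7)=7

Residual capacity of (8,7): 7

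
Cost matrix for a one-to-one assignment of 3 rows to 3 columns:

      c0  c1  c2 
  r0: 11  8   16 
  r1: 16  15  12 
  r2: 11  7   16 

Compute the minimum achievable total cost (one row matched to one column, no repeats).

Minimum assignment cost: 30

optimal assignment: row0→col0 (cost 11), row1→col2 (cost 12), row2→col1 (cost 7)
total = 11 + 12 + 7 = 30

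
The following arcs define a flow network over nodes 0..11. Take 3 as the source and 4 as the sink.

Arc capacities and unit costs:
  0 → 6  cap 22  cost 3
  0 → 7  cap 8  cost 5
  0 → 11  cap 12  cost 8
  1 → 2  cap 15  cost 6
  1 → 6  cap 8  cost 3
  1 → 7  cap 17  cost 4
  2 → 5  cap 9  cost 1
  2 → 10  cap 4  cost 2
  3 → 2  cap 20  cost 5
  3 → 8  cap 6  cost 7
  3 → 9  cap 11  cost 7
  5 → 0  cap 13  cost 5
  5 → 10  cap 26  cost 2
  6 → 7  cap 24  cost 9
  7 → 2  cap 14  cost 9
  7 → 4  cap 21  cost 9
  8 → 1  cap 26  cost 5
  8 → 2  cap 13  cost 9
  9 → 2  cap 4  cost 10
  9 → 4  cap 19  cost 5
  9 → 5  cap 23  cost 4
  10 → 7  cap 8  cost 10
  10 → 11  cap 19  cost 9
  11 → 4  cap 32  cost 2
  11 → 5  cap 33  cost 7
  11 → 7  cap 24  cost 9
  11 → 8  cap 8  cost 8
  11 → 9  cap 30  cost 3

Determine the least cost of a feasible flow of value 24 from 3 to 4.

shortest-cost path #1: 3→9→4 push 11 @ unit cost 12 (adds 132)
shortest-cost path #2: 3→2→10→11→4 push 4 @ unit cost 18 (adds 72)
shortest-cost path #3: 3→2→5→10→11→4 push 9 @ unit cost 19 (adds 171)
total cost = 375

Minimum cost for 24 units: 375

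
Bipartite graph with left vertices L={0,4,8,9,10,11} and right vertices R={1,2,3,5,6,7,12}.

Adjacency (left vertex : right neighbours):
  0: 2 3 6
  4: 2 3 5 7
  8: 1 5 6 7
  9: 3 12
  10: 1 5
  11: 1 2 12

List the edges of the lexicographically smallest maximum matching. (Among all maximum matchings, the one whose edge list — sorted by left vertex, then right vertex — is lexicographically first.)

Lex-smallest maximum matching: {(0,2), (4,3), (8,6), (9,12), (10,5), (11,1)}

|M| = 6 (so the lex-smallest maximum matching has 6 edges)
process left vertices in ascending order; for each, take the smallest-labelled available neighbour that still permits 6 edges overall, or leave it unmatched if none does
lex-smallest matching: {0-2, 4-3, 8-6, 9-12, 10-5, 11-1}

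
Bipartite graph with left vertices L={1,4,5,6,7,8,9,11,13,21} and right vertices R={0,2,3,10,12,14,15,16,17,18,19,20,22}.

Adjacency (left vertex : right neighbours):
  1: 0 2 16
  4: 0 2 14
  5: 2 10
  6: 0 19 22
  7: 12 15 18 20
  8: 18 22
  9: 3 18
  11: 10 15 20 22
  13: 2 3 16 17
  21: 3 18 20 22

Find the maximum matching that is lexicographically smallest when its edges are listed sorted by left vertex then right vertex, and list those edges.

|M| = 10 (so the lex-smallest maximum matching has 10 edges)
process left vertices in ascending order; for each, take the smallest-labelled available neighbour that still permits 10 edges overall, or leave it unmatched if none does
lex-smallest matching: {1-0, 4-2, 5-10, 6-19, 7-12, 8-18, 9-3, 11-15, 13-16, 21-20}

Lex-smallest maximum matching: {(1,0), (4,2), (5,10), (6,19), (7,12), (8,18), (9,3), (11,15), (13,16), (21,20)}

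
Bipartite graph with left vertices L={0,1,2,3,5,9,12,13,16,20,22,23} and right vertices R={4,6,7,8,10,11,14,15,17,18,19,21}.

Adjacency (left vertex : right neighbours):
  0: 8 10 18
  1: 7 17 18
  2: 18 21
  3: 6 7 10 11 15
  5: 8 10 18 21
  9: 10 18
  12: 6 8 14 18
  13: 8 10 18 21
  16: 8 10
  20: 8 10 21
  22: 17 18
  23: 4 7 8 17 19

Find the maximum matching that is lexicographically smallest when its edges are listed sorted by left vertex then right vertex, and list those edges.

Lex-smallest maximum matching: {(0,8), (1,7), (2,18), (3,6), (5,10), (12,14), (13,21), (22,17), (23,4)}

|M| = 9 (so the lex-smallest maximum matching has 9 edges)
process left vertices in ascending order; for each, take the smallest-labelled available neighbour that still permits 9 edges overall, or leave it unmatched if none does
lex-smallest matching: {0-8, 1-7, 2-18, 3-6, 5-10, 12-14, 13-21, 22-17, 23-4}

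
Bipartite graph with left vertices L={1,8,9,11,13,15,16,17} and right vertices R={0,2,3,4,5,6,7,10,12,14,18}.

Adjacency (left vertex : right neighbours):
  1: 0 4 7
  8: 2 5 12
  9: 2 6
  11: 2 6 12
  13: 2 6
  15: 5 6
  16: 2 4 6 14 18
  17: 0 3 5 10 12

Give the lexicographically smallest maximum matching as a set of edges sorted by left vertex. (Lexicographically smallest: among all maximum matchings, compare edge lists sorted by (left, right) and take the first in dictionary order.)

|M| = 7 (so the lex-smallest maximum matching has 7 edges)
process left vertices in ascending order; for each, take the smallest-labelled available neighbour that still permits 7 edges overall, or leave it unmatched if none does
lex-smallest matching: {1-0, 8-2, 9-6, 11-12, 15-5, 16-4, 17-3}

Lex-smallest maximum matching: {(1,0), (8,2), (9,6), (11,12), (15,5), (16,4), (17,3)}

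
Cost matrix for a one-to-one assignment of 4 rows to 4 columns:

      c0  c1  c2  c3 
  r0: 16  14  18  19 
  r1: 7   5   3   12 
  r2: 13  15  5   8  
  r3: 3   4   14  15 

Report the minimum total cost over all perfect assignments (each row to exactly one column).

optimal assignment: row0→col1 (cost 14), row1→col2 (cost 3), row2→col3 (cost 8), row3→col0 (cost 3)
total = 14 + 3 + 8 + 3 = 28

Minimum assignment cost: 28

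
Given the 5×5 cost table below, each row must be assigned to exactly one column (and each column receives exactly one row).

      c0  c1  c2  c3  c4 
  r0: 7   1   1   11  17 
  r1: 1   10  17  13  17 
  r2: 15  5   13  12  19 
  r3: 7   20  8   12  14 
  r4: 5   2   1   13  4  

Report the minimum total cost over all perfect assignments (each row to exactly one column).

optimal assignment: row0→col2 (cost 1), row1→col0 (cost 1), row2→col1 (cost 5), row3→col3 (cost 12), row4→col4 (cost 4)
total = 1 + 1 + 5 + 12 + 4 = 23

Minimum assignment cost: 23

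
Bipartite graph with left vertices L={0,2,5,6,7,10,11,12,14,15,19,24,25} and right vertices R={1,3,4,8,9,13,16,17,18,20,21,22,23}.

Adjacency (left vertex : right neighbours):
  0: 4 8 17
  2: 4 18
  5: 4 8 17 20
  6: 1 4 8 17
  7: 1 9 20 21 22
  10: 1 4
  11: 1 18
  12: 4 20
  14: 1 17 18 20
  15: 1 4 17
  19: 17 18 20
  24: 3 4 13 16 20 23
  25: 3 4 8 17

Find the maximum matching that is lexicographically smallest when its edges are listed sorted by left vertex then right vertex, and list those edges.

|M| = 9 (so the lex-smallest maximum matching has 9 edges)
process left vertices in ascending order; for each, take the smallest-labelled available neighbour that still permits 9 edges overall, or leave it unmatched if none does
lex-smallest matching: {0-4, 2-18, 5-8, 6-1, 7-9, 12-20, 14-17, 24-13, 25-3}

Lex-smallest maximum matching: {(0,4), (2,18), (5,8), (6,1), (7,9), (12,20), (14,17), (24,13), (25,3)}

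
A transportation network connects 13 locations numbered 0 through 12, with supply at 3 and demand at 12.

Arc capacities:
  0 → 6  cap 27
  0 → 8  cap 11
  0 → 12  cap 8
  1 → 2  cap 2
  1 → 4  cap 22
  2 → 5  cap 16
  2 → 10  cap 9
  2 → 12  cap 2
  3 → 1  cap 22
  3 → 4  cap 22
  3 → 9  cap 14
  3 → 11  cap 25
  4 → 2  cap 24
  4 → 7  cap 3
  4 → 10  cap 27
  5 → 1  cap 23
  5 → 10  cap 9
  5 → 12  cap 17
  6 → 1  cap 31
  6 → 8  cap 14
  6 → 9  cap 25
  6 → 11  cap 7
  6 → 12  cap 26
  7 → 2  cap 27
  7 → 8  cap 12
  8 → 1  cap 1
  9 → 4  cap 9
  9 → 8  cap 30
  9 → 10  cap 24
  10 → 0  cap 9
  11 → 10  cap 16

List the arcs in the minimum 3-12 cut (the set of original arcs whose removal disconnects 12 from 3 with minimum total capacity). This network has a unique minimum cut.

augment #1: 3→1→2→12 push 2
augment #2: 3→4→2→5→12 push 16
augment #3: 3→4→10→0→12 push 6
augment #4: 3→9→10→0→12 push 2
augment #5: 3→9→10→0→6→12 push 1
max flow = 27; residual-reachable set from 3 gives S-side
cut edges (S→T): {(2,5), (2,12), (10,0)} total cap 27

Min-cut arcs: {(2,5), (2,12), (10,0)} (total capacity 27)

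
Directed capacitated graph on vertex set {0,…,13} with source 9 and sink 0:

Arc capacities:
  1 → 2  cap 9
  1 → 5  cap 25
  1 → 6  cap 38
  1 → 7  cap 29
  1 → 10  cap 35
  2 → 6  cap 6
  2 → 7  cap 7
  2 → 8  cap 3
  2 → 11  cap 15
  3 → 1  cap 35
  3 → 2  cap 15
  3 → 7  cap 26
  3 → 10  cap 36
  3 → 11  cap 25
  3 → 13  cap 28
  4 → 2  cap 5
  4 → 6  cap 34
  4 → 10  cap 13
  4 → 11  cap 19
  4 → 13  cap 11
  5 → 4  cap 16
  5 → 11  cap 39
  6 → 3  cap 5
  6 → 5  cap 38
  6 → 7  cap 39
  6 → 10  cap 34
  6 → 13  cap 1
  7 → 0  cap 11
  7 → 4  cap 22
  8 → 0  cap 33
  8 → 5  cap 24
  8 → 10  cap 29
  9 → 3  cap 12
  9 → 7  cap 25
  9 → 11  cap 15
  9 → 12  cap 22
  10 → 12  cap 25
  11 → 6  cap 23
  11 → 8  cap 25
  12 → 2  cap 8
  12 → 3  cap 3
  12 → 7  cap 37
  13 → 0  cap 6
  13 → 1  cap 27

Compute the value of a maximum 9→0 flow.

Maximum flow value: 45

augment #1: 9→7→0 bottleneck 11, total now 11
augment #2: 9→3→13→0 bottleneck 6, total now 17
augment #3: 9→11→8→0 bottleneck 15, total now 32
augment #4: 9→3→2→8→0 bottleneck 3, total now 35
augment #5: 9→3→11→8→0 bottleneck 3, total now 38
augment #6: 9→7→4→11→8→0 bottleneck 7, total now 45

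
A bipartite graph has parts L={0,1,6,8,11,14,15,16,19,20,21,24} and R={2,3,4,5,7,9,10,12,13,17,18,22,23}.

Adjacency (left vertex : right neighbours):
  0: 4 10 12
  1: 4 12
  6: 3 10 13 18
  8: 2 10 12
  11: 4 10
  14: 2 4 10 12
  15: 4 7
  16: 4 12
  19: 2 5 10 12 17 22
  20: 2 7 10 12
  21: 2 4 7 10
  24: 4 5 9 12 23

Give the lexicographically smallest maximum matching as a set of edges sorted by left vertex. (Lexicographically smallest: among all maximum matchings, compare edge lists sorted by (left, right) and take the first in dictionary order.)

Lex-smallest maximum matching: {(0,4), (1,12), (6,3), (8,2), (11,10), (15,7), (19,5), (24,9)}

|M| = 8 (so the lex-smallest maximum matching has 8 edges)
process left vertices in ascending order; for each, take the smallest-labelled available neighbour that still permits 8 edges overall, or leave it unmatched if none does
lex-smallest matching: {0-4, 1-12, 6-3, 8-2, 11-10, 15-7, 19-5, 24-9}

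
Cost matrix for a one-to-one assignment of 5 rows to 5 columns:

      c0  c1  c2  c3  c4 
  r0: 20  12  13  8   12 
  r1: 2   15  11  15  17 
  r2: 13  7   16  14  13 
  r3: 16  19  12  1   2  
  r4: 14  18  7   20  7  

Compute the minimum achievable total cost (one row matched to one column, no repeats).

Minimum assignment cost: 26

optimal assignment: row0→col3 (cost 8), row1→col0 (cost 2), row2→col1 (cost 7), row3→col4 (cost 2), row4→col2 (cost 7)
total = 8 + 2 + 7 + 2 + 7 = 26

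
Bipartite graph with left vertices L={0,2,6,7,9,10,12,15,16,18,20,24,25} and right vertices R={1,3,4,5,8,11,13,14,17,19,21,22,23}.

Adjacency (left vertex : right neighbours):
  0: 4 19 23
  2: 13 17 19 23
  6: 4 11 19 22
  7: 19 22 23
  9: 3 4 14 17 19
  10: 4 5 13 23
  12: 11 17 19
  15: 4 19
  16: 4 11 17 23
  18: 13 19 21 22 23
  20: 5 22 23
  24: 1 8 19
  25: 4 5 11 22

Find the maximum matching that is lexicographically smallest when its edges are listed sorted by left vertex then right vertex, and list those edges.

Lex-smallest maximum matching: {(0,4), (2,13), (6,11), (7,19), (9,3), (10,5), (12,17), (16,23), (18,21), (20,22), (24,1)}

|M| = 11 (so the lex-smallest maximum matching has 11 edges)
process left vertices in ascending order; for each, take the smallest-labelled available neighbour that still permits 11 edges overall, or leave it unmatched if none does
lex-smallest matching: {0-4, 2-13, 6-11, 7-19, 9-3, 10-5, 12-17, 16-23, 18-21, 20-22, 24-1}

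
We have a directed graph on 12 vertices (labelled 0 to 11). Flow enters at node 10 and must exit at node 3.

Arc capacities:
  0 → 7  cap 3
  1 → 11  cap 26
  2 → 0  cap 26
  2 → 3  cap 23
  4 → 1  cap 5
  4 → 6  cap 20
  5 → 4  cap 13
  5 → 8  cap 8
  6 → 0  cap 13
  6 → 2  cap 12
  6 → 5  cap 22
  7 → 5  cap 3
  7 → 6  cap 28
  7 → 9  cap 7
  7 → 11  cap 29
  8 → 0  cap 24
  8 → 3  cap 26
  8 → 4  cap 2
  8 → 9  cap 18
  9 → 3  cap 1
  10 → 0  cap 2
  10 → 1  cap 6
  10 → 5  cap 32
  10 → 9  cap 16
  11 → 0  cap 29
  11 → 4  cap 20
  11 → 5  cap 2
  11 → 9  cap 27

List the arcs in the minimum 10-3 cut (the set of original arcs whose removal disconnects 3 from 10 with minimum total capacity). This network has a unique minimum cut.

Min-cut arcs: {(5,8), (6,2), (9,3)} (total capacity 21)

augment #1: 10→9→3 push 1
augment #2: 10→5→8→3 push 8
augment #3: 10→0→7→6→2→3 push 2
augment #4: 10→5→4→6→2→3 push 10
max flow = 21; residual-reachable set from 10 gives S-side
cut edges (S→T): {(5,8), (6,2), (9,3)} total cap 21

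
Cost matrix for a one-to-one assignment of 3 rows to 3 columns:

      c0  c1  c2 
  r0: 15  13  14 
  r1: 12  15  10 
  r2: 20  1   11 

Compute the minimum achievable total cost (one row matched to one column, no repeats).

Minimum assignment cost: 26

optimal assignment: row0→col0 (cost 15), row1→col2 (cost 10), row2→col1 (cost 1)
total = 15 + 10 + 1 = 26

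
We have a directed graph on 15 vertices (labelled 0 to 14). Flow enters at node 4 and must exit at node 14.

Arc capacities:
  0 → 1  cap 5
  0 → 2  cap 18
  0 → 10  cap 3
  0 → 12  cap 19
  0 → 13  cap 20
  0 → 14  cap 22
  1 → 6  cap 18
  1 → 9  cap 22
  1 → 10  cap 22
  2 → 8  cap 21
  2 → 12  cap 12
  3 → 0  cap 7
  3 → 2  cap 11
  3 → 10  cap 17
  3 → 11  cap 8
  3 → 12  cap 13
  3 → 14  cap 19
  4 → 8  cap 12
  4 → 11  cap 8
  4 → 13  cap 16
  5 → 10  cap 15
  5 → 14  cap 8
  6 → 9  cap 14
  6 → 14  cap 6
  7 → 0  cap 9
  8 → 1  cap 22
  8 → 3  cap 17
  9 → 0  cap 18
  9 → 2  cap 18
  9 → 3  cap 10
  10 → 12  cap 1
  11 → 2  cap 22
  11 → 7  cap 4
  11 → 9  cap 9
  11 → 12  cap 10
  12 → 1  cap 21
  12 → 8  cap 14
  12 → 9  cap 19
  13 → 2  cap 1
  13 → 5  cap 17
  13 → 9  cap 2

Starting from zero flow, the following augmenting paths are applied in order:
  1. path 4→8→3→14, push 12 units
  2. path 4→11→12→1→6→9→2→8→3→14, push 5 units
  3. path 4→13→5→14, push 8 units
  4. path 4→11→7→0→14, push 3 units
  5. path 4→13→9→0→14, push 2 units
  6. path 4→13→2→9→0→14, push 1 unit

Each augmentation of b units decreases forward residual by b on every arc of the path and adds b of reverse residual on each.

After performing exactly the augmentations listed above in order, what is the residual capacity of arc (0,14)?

Residual capacity of (0,14): 16

after path 1 (4→8→3→14, push 12): res(0,14)=22
after path 2 (4→11→12→1→6→9→2→8→3→14, push 5): res(0,14)=22
after path 3 (4→13→5→14, push 8): res(0,14)=22
after path 4 (4→11→7→0→14, push 3): res(0,14)=19
after path 5 (4→13→9→0→14, push 2): res(0,14)=17
after path 6 (4→13→2→9→0→14, push 1): res(0,14)=16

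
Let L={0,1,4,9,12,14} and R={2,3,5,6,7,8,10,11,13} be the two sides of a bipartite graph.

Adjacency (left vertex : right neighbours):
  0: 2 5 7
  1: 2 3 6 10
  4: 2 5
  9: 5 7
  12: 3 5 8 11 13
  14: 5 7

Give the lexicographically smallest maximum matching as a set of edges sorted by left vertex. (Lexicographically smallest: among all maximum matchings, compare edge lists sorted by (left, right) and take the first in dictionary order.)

Lex-smallest maximum matching: {(0,2), (1,3), (4,5), (9,7), (12,8)}

|M| = 5 (so the lex-smallest maximum matching has 5 edges)
process left vertices in ascending order; for each, take the smallest-labelled available neighbour that still permits 5 edges overall, or leave it unmatched if none does
lex-smallest matching: {0-2, 1-3, 4-5, 9-7, 12-8}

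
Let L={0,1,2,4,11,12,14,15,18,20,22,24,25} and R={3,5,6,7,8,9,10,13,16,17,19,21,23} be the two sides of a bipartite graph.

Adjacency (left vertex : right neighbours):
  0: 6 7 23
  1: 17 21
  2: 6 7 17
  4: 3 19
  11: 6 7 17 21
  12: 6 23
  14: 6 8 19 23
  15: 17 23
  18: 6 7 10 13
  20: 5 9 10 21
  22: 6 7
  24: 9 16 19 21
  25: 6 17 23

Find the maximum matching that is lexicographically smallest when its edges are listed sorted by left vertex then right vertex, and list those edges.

Lex-smallest maximum matching: {(0,6), (1,17), (2,7), (4,3), (11,21), (12,23), (14,8), (18,10), (20,5), (24,9)}

|M| = 10 (so the lex-smallest maximum matching has 10 edges)
process left vertices in ascending order; for each, take the smallest-labelled available neighbour that still permits 10 edges overall, or leave it unmatched if none does
lex-smallest matching: {0-6, 1-17, 2-7, 4-3, 11-21, 12-23, 14-8, 18-10, 20-5, 24-9}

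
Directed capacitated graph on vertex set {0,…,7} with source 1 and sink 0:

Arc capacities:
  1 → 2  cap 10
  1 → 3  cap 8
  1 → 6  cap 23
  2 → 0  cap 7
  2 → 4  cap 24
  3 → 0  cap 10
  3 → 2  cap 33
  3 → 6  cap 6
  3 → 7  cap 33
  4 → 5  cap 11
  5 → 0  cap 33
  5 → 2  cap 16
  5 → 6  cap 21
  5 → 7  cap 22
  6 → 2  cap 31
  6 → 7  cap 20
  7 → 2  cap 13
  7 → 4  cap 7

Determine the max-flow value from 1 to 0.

augment #1: 1→2→0 bottleneck 7, total now 7
augment #2: 1→3→0 bottleneck 8, total now 15
augment #3: 1→2→4→5→0 bottleneck 3, total now 18
augment #4: 1→6→2→4→5→0 bottleneck 8, total now 26

Maximum flow value: 26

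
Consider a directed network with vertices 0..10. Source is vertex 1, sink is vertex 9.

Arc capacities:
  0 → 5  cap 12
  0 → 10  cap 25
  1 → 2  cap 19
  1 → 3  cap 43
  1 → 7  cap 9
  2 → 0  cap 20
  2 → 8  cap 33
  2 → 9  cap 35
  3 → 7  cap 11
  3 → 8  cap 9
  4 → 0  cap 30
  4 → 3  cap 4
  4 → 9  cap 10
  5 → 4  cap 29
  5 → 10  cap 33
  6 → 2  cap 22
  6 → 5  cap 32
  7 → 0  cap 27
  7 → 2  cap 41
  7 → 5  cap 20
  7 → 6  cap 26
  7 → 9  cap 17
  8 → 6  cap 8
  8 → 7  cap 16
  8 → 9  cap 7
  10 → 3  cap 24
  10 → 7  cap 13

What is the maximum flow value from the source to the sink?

augment #1: 1→2→9 bottleneck 19, total now 19
augment #2: 1→7→9 bottleneck 9, total now 28
augment #3: 1→3→7→9 bottleneck 8, total now 36
augment #4: 1→3→8→9 bottleneck 7, total now 43
augment #5: 1→3→7→2→9 bottleneck 3, total now 46
augment #6: 1→3→8→6→2→9 bottleneck 2, total now 48

Maximum flow value: 48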